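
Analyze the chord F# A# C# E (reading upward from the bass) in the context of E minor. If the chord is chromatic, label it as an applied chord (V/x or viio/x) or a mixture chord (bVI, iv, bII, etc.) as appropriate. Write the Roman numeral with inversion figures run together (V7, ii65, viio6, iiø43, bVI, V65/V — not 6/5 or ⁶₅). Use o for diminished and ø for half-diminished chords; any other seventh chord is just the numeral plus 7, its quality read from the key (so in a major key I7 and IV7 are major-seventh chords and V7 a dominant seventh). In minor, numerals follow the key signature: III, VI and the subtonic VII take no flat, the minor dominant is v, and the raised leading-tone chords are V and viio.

Stacked in thirds the chord is F#-A#-C#-E: a dominant seventh chord on F#.
F# is not a diatonic chord root with this quality in E minor, but it lies a perfect fifth above B (V), so the chord functions as an applied dominant of V.

V7/V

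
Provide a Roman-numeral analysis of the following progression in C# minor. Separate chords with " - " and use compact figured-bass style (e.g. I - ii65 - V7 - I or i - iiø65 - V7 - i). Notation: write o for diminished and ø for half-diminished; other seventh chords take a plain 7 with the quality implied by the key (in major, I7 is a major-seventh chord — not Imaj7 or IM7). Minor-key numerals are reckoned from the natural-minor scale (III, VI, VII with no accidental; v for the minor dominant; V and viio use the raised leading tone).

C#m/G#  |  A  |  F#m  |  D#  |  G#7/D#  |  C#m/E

i64 - VI - iv - V/V - V43 - i6

C#m/G#: minor triad on C# = scale degree 1 → i64.
A: major triad on A = scale degree 6 → VI.
F#m: minor triad on F# = scale degree 4 → iv.
D#: chromatic; D# is V of V, so V/V.
G#7/D#: dominant seventh chord on G# = scale degree 5 → V43.
C#m/E: root C# is the tonic; minor triad there is i6.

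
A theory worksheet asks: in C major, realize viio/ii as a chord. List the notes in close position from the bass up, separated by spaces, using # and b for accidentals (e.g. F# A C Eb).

C# E G

The slash marks an applied leading-tone chord: viio of ii. In C major, ii is D, so the leading tone to it is C#, a half step below.
Building a diminished triad on C# gives C#-E-G.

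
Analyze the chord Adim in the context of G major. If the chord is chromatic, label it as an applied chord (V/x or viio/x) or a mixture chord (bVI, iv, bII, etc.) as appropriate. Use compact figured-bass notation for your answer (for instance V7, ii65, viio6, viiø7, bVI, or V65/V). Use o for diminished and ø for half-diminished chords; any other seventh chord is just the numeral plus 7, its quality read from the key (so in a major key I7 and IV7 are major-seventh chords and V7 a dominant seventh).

Stacked in thirds the chord is A-C-Eb: a diminished triad on A.
A is the second degree of G major. This is the diminished supertonic triad, borrowed from the parallel minor.

iio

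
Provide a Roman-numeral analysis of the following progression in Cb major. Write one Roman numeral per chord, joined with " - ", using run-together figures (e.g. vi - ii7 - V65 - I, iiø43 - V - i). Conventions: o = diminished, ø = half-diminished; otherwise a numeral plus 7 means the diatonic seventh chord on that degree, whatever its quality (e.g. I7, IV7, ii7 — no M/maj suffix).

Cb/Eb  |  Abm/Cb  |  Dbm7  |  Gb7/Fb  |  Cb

Cb/Eb has root Cb, degree 1 in Cb major, so I6.
Abm/Cb has root Ab, degree 6 in Cb major, so vi6.
Dbm7: root Db is the supertonic; minor seventh chord there is ii7.
Gb7/Fb: dominant seventh chord on Gb = scale degree 5 → V42.
Cb: major triad on Cb = scale degree 1 → I.

I6 - vi6 - ii7 - V42 - I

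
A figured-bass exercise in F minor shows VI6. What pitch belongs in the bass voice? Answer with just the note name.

VI in F minor has root Db; the chord is Db-F-Ab.
The figure 6 means first inversion — the third is in the bass.

F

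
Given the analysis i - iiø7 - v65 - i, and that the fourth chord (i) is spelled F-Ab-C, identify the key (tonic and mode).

F minor

The chord Fm is a minor triad rooted on F; its label is i.
If F is scale degree 1 and the mode makes that degree carry a minor triad, the tonic is F and the mode is minor.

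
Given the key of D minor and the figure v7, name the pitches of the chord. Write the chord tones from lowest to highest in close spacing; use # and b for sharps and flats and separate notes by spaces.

In D minor, the fifth degree is A, and the diatonic chord built there is a minor seventh chord.
Stacking thirds from A gives A-C-E-G.

A C E G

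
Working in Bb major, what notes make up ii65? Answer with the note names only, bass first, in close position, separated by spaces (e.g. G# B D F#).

The numeral's case and figure indicate a minor seventh chord. In Bb major its root, the second degree, is C.
Stacking thirds from C gives C-Eb-G-Bb.
The figured bass 65 indicates first inversion, placing the third (Eb) in the bass: Eb-G-Bb-C.

Eb G Bb C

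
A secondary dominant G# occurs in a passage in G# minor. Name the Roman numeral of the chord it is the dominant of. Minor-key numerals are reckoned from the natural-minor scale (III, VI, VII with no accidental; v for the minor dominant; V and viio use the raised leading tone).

iv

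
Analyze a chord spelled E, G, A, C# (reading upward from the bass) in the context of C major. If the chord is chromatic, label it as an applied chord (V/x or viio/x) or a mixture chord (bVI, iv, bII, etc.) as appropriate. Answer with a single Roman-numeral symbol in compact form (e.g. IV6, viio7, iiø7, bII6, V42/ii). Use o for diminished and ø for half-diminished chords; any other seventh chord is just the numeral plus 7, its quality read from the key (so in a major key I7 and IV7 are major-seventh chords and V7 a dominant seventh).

Stacked in thirds the chord is A-C#-E-G: a dominant seventh chord on A.
A is not a diatonic chord root with this quality in C major, but it lies a perfect fifth above D (ii), so the chord functions as an applied dominant of ii.
With E in the bass the chord is in second inversion, so the figured bass is 43.

V43/ii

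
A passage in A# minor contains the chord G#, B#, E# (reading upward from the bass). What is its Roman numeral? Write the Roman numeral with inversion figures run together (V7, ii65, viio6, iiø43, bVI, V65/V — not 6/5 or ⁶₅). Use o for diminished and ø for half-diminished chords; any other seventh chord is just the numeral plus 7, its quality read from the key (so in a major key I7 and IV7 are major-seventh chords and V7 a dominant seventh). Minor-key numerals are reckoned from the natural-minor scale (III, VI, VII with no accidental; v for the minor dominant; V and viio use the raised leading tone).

v6

The pitches E#-G#-B# form a minor triad rooted on E#.
E# is scale degree 5 in A# minor, and a minor triad on that degree is written v.
With G# in the bass the chord is in first inversion, so the figured bass is 6.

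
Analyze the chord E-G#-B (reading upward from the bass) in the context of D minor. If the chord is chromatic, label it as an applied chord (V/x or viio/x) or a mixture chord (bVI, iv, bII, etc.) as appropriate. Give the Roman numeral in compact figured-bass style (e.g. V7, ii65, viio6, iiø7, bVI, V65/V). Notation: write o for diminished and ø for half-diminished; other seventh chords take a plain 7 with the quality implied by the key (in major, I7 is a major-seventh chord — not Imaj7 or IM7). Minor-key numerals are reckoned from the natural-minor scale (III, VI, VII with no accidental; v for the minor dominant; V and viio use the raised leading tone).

V/V

Stacked in thirds the chord is E-G#-B: a major triad on E.
E is not a diatonic chord root with this quality in D minor, but it lies a perfect fifth above A (V), so the chord functions as an applied dominant of V.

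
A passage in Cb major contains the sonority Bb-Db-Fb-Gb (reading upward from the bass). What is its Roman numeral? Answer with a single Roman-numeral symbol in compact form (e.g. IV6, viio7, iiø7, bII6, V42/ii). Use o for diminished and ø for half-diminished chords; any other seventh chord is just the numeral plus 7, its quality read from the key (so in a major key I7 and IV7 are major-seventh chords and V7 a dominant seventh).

Stacked in thirds the chord is Gb-Bb-Db-Fb: a dominant seventh chord on Gb.
In Cb major, Gb is the dominant; the diatonic dominant seventh chord there is V7.
With Bb in the bass the chord is in first inversion, so the figured bass is 65.

V65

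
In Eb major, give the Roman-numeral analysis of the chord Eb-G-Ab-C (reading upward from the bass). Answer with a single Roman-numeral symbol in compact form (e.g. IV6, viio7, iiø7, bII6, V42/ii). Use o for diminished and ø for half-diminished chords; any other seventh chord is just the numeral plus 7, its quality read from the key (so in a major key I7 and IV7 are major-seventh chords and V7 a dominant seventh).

IV43

The pitches Ab-C-Eb-G form a major seventh chord rooted on Ab.
Ab is scale degree 4 in Eb major, and a major seventh chord on that degree is written IV7.
With Eb in the bass the chord is in second inversion, so the figured bass is 43.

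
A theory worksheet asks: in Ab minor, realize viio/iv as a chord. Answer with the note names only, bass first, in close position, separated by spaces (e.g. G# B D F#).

C Eb Gb

The slash marks an applied leading-tone chord: viio of iv. In Ab minor, iv is Db, so the leading tone to it is C, a half step below.
Building a diminished triad on C gives C-Eb-Gb.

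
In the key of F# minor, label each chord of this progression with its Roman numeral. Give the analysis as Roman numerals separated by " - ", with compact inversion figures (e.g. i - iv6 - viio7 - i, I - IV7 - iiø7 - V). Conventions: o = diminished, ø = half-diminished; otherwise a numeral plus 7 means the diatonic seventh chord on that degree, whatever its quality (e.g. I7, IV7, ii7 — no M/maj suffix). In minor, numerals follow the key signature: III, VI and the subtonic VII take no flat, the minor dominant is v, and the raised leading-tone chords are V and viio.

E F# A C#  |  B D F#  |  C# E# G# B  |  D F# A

E-F#-A-C#: root F# is the tonic; minor seventh chord there is i42.
B-D-F# has root B, degree 4 in F# minor, so iv.
C#-E#-G#-B has root C#, degree 5 in F# minor, so V7.
D-F#-A: root D is the submediant; major triad there is VI.

i42 - iv - V7 - VI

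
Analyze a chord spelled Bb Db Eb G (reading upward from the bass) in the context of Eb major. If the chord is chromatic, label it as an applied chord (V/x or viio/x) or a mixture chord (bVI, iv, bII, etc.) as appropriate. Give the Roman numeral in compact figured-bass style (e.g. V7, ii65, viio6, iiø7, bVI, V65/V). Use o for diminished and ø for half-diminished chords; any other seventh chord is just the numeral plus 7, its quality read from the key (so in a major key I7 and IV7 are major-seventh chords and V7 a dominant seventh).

Stacked in thirds the chord is Eb-G-Bb-Db: a dominant seventh chord on Eb.
Eb is not a diatonic chord root with this quality in Eb major, but it lies a perfect fifth above Ab (IV), so the chord functions as an applied dominant of IV.
With Bb in the bass the chord is in second inversion, so the figured bass is 43.

V43/IV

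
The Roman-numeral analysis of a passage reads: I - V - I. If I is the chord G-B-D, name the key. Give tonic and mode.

The anchor chord is a major triad on G, labeled I.
If G is scale degree 1 and the mode makes that degree carry a major triad, the tonic is G and the mode is major.

G major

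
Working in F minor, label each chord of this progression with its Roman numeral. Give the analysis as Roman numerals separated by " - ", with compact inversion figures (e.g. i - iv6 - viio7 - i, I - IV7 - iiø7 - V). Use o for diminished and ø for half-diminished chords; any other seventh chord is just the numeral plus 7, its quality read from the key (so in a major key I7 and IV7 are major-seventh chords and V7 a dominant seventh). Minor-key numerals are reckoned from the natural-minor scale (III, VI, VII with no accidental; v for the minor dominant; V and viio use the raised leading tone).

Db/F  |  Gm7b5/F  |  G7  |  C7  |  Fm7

VI6 - iiø42 - V7/V - V7 - i7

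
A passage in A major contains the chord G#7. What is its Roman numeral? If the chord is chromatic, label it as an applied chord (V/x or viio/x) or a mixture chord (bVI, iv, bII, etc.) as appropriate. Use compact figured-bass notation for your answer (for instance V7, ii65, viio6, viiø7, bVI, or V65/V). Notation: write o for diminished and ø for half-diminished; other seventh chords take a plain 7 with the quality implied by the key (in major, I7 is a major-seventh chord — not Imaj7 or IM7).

V7/iii

The pitches G#-B#-D#-F# form a dominant seventh chord rooted on G#.
G# is not a diatonic chord root with this quality in A major, but it lies a perfect fifth above C# (iii), so the chord functions as an applied dominant of iii.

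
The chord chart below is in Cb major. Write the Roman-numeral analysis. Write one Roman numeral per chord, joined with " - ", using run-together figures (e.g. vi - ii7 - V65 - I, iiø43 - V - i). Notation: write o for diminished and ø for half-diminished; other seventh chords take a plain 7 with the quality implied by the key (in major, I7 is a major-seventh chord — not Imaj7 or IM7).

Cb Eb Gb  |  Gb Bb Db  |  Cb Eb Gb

I - V - I

Cb-Eb-Gb has root Cb, degree 1 in Cb major, so I.
Gb-Bb-Db: root Gb is the dominant; major triad there is V.
Cb-Eb-Gb: major triad on Cb = scale degree 1 → I.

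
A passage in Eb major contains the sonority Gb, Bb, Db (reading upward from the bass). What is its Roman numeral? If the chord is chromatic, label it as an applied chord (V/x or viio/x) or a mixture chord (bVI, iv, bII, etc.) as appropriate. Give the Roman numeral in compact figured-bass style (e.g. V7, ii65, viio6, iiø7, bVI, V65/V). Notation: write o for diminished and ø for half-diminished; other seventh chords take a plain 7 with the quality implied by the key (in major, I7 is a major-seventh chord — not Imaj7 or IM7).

The pitches Gb-Bb-Db form a major triad rooted on Gb.
Gb is the lowered third degree of Eb major (diatonic 3 would be G). This is a major triad on the lowered third degree, borrowed from the parallel minor.

bIII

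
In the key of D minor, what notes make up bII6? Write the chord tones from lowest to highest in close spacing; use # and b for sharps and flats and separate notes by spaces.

G Bb Eb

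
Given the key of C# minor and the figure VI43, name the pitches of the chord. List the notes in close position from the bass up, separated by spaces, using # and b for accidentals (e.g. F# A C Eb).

E G# A C#

In C# minor, the sixth degree is A, and the diatonic chord built there is a major seventh chord.
Stacking thirds from A gives A-C#-E-G#.
The figured bass 43 indicates second inversion, placing the fifth (E) in the bass: E-G#-A-C#.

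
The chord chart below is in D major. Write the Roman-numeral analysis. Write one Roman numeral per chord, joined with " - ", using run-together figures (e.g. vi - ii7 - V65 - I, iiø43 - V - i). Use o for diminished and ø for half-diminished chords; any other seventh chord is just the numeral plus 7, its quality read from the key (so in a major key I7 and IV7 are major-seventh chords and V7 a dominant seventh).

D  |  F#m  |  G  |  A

I - iii - IV - V

D: root D is the tonic; major triad there is I.
F#m has root F#, degree 3 in D major, so iii.
G: major triad on G = scale degree 4 → IV.
A: root A is the dominant; major triad there is V.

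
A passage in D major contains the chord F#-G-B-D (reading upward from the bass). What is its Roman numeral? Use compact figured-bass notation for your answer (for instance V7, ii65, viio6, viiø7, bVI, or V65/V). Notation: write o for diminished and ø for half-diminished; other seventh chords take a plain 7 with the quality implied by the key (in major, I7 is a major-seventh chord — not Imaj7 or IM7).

IV42

Stacked in thirds the chord is G-B-D-F#: a major seventh chord on G.
G is scale degree 4 in D major, and a major seventh chord on that degree is written IV7.
With F# in the bass the chord is in third inversion, so the figured bass is 42.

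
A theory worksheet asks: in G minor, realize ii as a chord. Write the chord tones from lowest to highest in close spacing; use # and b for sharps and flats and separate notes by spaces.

A C E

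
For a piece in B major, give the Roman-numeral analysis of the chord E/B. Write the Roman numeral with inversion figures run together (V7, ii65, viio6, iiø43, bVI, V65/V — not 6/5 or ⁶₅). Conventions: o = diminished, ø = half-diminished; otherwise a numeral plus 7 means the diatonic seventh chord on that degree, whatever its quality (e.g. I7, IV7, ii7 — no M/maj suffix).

IV64

The pitches E-G#-B form a major triad rooted on E.
E is scale degree 4 in B major, and a major triad on that degree is written IV.
With B in the bass the chord is in second inversion, so the figured bass is 64.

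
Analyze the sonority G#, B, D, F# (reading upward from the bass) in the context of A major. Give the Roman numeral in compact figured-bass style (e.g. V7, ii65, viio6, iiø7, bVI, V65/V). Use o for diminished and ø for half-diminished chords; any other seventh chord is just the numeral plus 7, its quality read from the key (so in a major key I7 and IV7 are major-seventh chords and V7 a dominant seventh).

Stacked in thirds the chord is G#-B-D-F#: a half-diminished seventh chord on G#.
In A major, G# is the leading tone; the diatonic half-diminished seventh chord there is viiø7.

viiø7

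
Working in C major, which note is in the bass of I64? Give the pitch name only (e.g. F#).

I in C major has root C; the chord is C-E-G.
The figure 64 means second inversion — the fifth is in the bass.

G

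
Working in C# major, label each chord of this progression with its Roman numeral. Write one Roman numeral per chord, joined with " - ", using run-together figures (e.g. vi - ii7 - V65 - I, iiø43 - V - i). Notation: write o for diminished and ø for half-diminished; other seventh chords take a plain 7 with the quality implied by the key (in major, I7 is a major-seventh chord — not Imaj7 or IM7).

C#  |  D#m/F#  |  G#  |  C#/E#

C# has root C#, degree 1 in C# major, so I.
D#m/F#: root D# is the supertonic; minor triad there is ii6.
G#: major triad on G# = scale degree 5 → V.
C#/E# has root C#, degree 1 in C# major, so I6.

I - ii6 - V - I6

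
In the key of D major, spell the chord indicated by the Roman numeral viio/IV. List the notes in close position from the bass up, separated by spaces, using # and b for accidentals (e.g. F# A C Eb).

F# A C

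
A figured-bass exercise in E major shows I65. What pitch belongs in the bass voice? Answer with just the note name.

G#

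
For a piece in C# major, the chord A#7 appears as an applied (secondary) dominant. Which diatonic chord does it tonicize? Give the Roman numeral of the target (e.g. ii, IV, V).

The chord is a dominant seventh chord on A#.
A dominant resolves down a perfect fifth: A# → D#. In C# major, D# is scale degree 2, i.e. ii.

ii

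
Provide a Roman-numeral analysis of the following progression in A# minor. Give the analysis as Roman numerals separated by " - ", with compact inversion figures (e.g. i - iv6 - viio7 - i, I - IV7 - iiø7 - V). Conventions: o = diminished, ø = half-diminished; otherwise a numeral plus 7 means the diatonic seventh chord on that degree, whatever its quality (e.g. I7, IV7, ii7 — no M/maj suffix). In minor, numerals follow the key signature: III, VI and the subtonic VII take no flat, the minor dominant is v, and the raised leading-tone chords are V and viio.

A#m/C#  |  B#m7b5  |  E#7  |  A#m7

i6 - iiø7 - V7 - i7

A#m/C# has root A#, degree 1 in A# minor, so i6.
B#m7b5: root B# is the supertonic; half-diminished seventh chord there is iiø7.
E#7: dominant seventh chord on E# = scale degree 5 → V7.
A#m7: minor seventh chord on A# = scale degree 1 → i7.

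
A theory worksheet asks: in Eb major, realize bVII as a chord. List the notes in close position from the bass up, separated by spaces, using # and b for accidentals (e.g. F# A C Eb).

Db F Ab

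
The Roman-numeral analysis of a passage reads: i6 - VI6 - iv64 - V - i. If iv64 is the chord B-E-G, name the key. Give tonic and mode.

B minor

iv64 is given as B-E-G — a minor triad with root E.
Counting down 3 scale steps from E places the tonic on B; a minor triad on degree 4 is diatonic only in minor.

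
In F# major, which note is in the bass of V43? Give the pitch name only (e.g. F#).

G#

V in F# major has root C#; the chord is C#-E#-G#-B.
The figure 43 means second inversion — the fifth is in the bass.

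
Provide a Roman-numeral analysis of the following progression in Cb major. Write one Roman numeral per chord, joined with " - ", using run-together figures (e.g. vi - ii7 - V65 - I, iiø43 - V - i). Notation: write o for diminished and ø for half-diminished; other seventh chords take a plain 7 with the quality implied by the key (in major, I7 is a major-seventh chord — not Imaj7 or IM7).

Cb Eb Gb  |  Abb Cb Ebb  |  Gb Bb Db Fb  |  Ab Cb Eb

I - bVI - V7 - vi

Cb-Eb-Gb: root Cb is the tonic; major triad there is I.
Abb-Cb-Ebb: major triad on Abb — chromatic; bVI (borrowed from the parallel minor).
Gb-Bb-Db-Fb: root Gb is the dominant; dominant seventh chord there is V7.
Ab-Cb-Eb: root Ab is the submediant; minor triad there is vi.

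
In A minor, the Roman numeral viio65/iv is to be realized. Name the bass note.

The applied chord viio65/iv is rooted on C#: C#-E-G-Bb.
The figure 65 means first inversion — the third is in the bass.

E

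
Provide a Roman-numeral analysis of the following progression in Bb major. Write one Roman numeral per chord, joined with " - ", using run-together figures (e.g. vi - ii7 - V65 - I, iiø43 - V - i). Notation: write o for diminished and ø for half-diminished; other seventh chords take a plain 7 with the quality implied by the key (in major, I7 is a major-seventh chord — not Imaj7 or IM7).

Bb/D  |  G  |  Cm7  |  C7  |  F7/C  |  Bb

Bb/D has root Bb, degree 1 in Bb major, so I6.
G is the secondary dominant of ii (major triad on G): V/ii.
Cm7 has root C, degree 2 in Bb major, so ii7.
C7: a dominant seventh chord on C, the applied dominant of V → V7/V.
F7/C: root F is the dominant; dominant seventh chord there is V43.
Bb: root Bb is the tonic; major triad there is I.

I6 - V/ii - ii7 - V7/V - V43 - I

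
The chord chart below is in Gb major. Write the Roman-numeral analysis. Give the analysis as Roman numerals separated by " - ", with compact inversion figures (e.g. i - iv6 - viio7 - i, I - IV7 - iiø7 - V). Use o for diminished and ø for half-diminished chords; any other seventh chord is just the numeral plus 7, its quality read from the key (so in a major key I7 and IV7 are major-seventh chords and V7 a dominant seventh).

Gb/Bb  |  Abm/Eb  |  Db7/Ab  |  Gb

I6 - ii64 - V43 - I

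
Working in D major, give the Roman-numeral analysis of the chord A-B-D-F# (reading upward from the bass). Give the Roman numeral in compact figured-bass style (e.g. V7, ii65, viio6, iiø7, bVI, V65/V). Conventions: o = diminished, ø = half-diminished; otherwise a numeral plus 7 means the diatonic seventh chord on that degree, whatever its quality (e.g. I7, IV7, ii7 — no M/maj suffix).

Stacked in thirds the chord is B-D-F#-A: a minor seventh chord on B.
B is scale degree 6 in D major, and a minor seventh chord on that degree is written vi7.
With A in the bass the chord is in third inversion, so the figured bass is 42.

vi42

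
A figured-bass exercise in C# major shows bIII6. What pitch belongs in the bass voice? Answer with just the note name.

G#

bIII in C# major has root E; the chord is E-G#-B.
The figure 6 means first inversion — the third is in the bass.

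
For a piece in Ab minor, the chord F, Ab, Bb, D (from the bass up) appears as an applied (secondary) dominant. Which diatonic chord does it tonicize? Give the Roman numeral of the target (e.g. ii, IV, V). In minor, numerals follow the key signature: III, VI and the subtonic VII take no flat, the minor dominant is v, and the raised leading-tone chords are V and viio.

V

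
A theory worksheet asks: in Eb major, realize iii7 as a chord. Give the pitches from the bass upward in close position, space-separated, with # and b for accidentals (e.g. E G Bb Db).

In Eb major, scale degree 3 is G, and the diatonic chord built there is a minor seventh chord.
That chord is spelled G-Bb-D-F.

G Bb D F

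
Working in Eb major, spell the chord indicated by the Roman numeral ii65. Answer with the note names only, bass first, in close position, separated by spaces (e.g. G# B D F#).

Ab C Eb F

The numeral's case and figure indicate a minor seventh chord. In Eb major its root, the second degree, is F.
That chord is spelled F-Ab-C-Eb.
With the 65 figure the chord is in first inversion; from the bass Ab upward in close position it reads Ab-C-Eb-F.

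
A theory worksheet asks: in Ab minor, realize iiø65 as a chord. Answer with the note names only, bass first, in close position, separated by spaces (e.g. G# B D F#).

Db Fb Ab Bb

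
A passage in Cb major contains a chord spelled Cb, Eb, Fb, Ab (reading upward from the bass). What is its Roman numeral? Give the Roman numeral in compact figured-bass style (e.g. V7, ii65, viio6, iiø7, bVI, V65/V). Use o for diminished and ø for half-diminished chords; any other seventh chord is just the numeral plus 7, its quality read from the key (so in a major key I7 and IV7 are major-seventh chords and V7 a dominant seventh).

IV43

The pitches Fb-Ab-Cb-Eb form a major seventh chord rooted on Fb.
Fb is scale degree 4 in Cb major, and a major seventh chord on that degree is written IV7.
With Cb in the bass the chord is in second inversion, so the figured bass is 43.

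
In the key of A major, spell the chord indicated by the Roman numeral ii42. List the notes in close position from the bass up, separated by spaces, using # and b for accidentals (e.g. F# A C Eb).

A B D F#

The numeral's case and figure indicate a minor seventh chord. In A major its root, the supertonic, is B.
That chord is spelled B-D-F#-A.
The figured bass 42 indicates third inversion, placing the seventh (A) in the bass: A-B-D-F#.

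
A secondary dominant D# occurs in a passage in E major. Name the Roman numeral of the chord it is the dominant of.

iii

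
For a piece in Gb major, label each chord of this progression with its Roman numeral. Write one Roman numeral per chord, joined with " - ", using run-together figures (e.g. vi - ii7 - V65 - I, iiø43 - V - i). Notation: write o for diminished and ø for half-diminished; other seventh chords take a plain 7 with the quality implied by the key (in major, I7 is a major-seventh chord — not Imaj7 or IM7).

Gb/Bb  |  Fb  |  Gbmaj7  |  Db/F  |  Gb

Gb/Bb has root Gb, degree 1 in Gb major, so I6.
Fb: major triad on Fb — chromatic; bVII (borrowed from the parallel minor).
Gbmaj7: root Gb is the tonic; major seventh chord there is I7.
Db/F has root Db, degree 5 in Gb major, so V6.
Gb has root Gb, degree 1 in Gb major, so I.

I6 - bVII - I7 - V6 - I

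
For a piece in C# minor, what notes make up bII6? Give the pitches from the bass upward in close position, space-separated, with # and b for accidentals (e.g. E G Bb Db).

F# A D

bII6 is the Neapolitan sixth — a major triad on the lowered second degree, here in its customary first inversion. In C# minor that root is D.
So the chord is D-F#-A.
With the 6 figure the chord is in first inversion; from the bass F# upward in close position it reads F#-A-D.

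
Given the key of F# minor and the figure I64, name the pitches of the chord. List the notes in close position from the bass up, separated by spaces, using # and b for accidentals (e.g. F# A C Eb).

C# F# A#

I64 is the major tonic (Picardy third), borrowed from the parallel major. In F# minor that root is F#.
So the chord is F#-A#-C#.
The figured bass 64 indicates second inversion, placing the fifth (C#) in the bass: C#-F#-A#.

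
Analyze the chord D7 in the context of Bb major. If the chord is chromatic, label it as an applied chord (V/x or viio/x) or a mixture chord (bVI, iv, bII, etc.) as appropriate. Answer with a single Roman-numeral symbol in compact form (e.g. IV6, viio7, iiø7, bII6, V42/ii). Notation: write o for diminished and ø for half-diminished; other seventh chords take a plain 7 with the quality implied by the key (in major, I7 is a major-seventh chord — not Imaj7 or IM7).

The pitches D-F#-A-C form a dominant seventh chord rooted on D.
D is not a diatonic chord root with this quality in Bb major, but it lies a perfect fifth above G (vi), so the chord functions as an applied dominant of vi.

V7/vi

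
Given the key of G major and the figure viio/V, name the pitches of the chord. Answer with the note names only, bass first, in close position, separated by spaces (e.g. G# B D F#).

The slash marks an applied leading-tone chord: viio of V. In G major, V is D, so the leading tone to it is C#, a half step below.
Building a diminished triad on C# gives C#-E-G.

C# E G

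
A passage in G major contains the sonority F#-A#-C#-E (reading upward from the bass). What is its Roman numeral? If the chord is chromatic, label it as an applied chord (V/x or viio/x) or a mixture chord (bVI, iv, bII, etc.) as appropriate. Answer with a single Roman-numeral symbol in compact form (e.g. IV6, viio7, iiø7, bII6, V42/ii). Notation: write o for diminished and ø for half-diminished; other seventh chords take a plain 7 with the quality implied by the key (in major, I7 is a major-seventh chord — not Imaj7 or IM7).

V7/iii

Stacked in thirds the chord is F#-A#-C#-E: a dominant seventh chord on F#.
F# is not a diatonic chord root with this quality in G major, but it lies a perfect fifth above B (iii), so the chord functions as an applied dominant of iii.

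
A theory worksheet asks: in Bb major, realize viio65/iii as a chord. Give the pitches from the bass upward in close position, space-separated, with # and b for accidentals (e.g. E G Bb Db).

The slash marks an applied leading-tone chord: viio of iii. In Bb major, iii is D, so the leading tone to it is C#, a half step below.
Building a fully diminished seventh chord on C# gives C#-E-G-Bb.
The figured bass 65 indicates first inversion, placing the third (E) in the bass: E-G-Bb-C#.

E G Bb C#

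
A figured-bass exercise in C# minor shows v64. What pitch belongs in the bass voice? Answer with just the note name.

v in C# minor has root G#; the chord is G#-B-D#.
The figure 64 means second inversion — the fifth is in the bass.

D#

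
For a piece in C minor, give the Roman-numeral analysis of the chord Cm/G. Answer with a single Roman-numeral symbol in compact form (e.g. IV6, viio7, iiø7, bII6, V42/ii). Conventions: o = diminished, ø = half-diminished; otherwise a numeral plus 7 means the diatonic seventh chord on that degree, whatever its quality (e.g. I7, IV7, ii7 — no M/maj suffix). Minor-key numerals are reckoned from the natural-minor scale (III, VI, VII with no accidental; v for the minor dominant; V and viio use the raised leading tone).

i64

The pitches C-Eb-G form a minor triad rooted on C.
In C minor, C is the tonic; the diatonic minor triad there is i.
With G in the bass the chord is in second inversion, so the figured bass is 64.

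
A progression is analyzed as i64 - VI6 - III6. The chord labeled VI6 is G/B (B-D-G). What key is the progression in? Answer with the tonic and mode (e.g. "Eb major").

B minor

The chord G/B is a major triad rooted on G; its label is VI6.
Counting down 5 scale steps from G places the tonic on B; a major triad on degree 6 is diatonic only in minor.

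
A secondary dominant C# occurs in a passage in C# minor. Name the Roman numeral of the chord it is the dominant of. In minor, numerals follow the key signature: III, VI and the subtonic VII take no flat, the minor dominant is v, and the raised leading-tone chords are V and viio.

iv

The chord is a major triad on C#.
A dominant resolves down a perfect fifth: C# → F#. In C# minor, F# is scale degree 4, i.e. iv.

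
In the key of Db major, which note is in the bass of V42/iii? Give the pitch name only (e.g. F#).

The applied chord V42/iii is rooted on C: C-E-G-Bb.
The figure 42 means third inversion — the seventh is in the bass.

Bb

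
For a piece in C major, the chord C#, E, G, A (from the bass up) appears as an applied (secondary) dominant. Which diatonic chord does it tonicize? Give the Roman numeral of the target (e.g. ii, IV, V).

The chord is a dominant seventh chord on A.
A dominant resolves down a perfect fifth: A → D. In C major, D is scale degree 2, i.e. ii.

ii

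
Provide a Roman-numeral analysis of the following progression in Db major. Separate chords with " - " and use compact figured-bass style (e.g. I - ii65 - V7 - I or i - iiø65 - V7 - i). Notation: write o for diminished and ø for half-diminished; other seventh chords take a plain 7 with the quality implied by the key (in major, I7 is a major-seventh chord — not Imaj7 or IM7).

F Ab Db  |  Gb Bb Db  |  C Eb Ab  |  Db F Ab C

F-Ab-Db: root Db is the tonic; major triad there is I6.
Gb-Bb-Db: major triad on Gb = scale degree 4 → IV.
C-Eb-Ab has root Ab, degree 5 in Db major, so V6.
Db-F-Ab-C: major seventh chord on Db = scale degree 1 → I7.

I6 - IV - V6 - I7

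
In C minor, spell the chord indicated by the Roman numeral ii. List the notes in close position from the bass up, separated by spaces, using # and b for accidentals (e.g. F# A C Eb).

D F A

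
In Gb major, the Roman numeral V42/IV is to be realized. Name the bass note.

The applied chord V42/IV is rooted on Gb: Gb-Bb-Db-Fb.
The figure 42 means third inversion — the seventh is in the bass.

Fb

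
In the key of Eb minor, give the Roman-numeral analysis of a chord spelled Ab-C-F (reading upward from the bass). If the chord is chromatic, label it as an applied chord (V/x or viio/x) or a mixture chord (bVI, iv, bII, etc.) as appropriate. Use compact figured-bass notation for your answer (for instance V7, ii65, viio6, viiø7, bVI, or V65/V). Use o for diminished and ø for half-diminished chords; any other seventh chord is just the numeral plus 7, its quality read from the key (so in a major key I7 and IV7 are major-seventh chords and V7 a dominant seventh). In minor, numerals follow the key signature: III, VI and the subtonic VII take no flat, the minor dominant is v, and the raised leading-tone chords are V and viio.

ii6

Stacked in thirds the chord is F-Ab-C: a minor triad on F.
F is the second degree of Eb minor. This is the minor supertonic, borrowed from the parallel major (the Dorian ii).
With Ab in the bass the chord is in first inversion, so the figured bass is 6.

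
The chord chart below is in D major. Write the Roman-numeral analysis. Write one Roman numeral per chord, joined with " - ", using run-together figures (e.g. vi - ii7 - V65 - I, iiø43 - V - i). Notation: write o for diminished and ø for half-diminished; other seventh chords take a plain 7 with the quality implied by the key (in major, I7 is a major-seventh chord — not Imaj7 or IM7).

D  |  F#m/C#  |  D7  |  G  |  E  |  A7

I - iii64 - V7/IV - IV - V/V - V7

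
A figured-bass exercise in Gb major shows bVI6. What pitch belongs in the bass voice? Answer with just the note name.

Gb

bVI in Gb major has root Ebb; the chord is Ebb-Gb-Bbb.
The figure 6 means first inversion — the third is in the bass.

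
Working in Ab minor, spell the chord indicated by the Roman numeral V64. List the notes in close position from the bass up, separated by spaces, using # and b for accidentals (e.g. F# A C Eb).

In Ab minor, the fifth degree is Eb. The dominant is major (leading tone raised), so V is a major triad.
Stacking thirds from Eb gives Eb-G-Bb.
With the 64 figure the chord is in second inversion; from the bass Bb upward in close position it reads Bb-Eb-G.

Bb Eb G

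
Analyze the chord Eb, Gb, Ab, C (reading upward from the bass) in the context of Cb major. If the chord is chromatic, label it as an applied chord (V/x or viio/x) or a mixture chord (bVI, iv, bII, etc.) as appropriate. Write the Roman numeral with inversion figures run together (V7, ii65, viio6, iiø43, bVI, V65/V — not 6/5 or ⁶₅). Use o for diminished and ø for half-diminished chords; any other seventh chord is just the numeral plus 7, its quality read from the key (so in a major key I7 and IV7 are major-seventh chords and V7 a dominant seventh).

V43/ii

The pitches Ab-C-Eb-Gb form a dominant seventh chord rooted on Ab.
Ab is not a diatonic chord root with this quality in Cb major, but it lies a perfect fifth above Db (ii), so the chord functions as an applied dominant of ii.
With Eb in the bass the chord is in second inversion, so the figured bass is 43.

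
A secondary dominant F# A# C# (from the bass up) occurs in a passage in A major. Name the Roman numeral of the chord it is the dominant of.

ii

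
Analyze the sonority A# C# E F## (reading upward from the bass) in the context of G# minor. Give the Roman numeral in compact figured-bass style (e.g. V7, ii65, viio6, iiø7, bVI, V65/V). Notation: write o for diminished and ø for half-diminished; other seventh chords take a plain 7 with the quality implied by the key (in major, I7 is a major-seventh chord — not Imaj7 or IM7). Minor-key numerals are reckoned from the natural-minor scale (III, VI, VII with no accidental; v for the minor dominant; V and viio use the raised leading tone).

Stacked in thirds the chord is F##-A#-C#-E: a fully diminished seventh chord on F##.
F## is scale degree 7 in G# minor, and a fully diminished seventh chord on that degree is written viio7.
With A# in the bass the chord is in first inversion, so the figured bass is 65.

viio65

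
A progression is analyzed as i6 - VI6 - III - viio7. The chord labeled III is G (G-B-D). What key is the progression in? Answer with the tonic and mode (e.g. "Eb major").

III is given as G-B-D — a major triad with root G.
Counting down 2 scale steps from G places the tonic on E; a major triad on degree 3 is diatonic only in minor.

E minor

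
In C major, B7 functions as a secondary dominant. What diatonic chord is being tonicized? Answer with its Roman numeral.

iii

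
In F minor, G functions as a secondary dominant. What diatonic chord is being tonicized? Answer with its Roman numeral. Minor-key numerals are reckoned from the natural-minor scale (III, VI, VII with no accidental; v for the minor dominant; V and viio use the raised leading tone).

V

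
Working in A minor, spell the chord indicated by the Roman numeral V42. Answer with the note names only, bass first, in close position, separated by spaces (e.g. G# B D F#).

D E G# B

In A minor, scale degree 5 is E. The dominant is major (leading tone raised), so V is a dominant seventh chord.
Stacking thirds from E gives E-G#-B-D.
The figured bass 42 indicates third inversion, placing the seventh (D) in the bass: D-E-G#-B.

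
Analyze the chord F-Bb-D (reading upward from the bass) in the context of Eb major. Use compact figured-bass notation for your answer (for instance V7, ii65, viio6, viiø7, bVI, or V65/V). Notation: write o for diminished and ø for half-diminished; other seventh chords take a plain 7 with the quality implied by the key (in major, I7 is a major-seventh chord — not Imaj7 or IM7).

The pitches Bb-D-F form a major triad rooted on Bb.
In Eb major, Bb is the dominant; the diatonic major triad there is V.
With F in the bass the chord is in second inversion, so the figured bass is 64.

V64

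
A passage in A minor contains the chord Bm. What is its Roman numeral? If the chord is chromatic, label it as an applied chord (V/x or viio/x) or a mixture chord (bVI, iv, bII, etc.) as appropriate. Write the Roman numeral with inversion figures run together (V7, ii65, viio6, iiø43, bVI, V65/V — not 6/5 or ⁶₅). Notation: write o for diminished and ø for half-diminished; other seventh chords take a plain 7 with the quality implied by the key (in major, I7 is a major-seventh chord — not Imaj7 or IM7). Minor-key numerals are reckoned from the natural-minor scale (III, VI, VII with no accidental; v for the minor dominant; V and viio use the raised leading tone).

ii

The pitches B-D-F# form a minor triad rooted on B.
B is the second degree of A minor. This is the minor supertonic, borrowed from the parallel major (the Dorian ii).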